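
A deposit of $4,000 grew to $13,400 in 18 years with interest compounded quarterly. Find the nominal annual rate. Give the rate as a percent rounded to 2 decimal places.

6.77%

(1 + r/4)^72 = 13,400/4,000 = 3.35.
1 + r/4 = 3.35^(1/72) ≈ 1.016933, so r/4 ≈ 0.0169329.
r ≈ 4·0.0169329 = 6.77315%.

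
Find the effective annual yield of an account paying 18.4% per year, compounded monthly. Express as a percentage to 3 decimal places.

One year is 12 periods at 0.0153333 each: (1 + 0.0153333)^12 ≈ 1.200338.
EAR = 1.200338 − 1 ≈ 20.03385%.

20.034%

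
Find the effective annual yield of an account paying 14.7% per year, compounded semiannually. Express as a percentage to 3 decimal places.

EAR = (1 + 14.7%/2)^2 − 1 = (1 + 0.0735)^2 − 1.
(1 + 0.0735)^2 ≈ 1.152402, so EAR ≈ 15.24022%.

15.240%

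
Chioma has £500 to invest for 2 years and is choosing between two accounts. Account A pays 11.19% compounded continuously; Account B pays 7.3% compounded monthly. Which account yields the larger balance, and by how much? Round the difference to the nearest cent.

Account A growth factor: e^(0.1119·2) = e^0.2238 ≈ 1.25082083; balance ≈ 625.4104.
Account B growth factor: (1 + 0.073/12)^24 ≈ 1.15668448; balance ≈ 578.3422.
Account A is larger by 47.0682.

Account A, by £47.07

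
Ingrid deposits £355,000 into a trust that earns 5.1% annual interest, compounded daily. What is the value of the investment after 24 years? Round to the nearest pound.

Growth factor = (1 + 0.051/365)^8760 ≈ 3.400472850523.
A ≈ 355,000 × 3.400472850523 ≈ 1,207,167.8619.

£1,207,168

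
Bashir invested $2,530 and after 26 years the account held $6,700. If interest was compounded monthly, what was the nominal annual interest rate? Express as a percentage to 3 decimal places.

3.752%

The 312-period growth factor is 6,700/2,530 = 2.64822.
r/12 = 2.64822^(1/312) − 1 ≈ 0.00312631, so r ≈ 12·0.00312631 = 3.75158%.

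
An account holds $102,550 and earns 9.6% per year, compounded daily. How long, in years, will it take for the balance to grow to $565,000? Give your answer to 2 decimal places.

17.78 years

We need (1 + 0.000263014)^(365t) = 5.5095, so 365t = ln 5.5095 / ln 1.000263 ≈ 6489.0143.
t ≈ 6489.0143/365 = 17.7781 years.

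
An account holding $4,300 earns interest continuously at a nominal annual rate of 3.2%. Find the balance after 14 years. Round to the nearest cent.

A = P·e^(rt) = 4,300·e^(0.032·14) = 4,300·e^0.448.
e^0.448 ≈ 1.565178696, so A ≈ 6,730.2684.

$6,730.27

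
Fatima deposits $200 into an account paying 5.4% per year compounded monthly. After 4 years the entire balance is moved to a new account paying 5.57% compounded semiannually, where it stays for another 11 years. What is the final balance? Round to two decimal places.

$454.03

After 4 years at 5.4%: 200 × 1.24050115 ≈ 248.1002.
Then 11 years at 5.57%: 248.1002 × 1.83001346 ≈ 454.0268.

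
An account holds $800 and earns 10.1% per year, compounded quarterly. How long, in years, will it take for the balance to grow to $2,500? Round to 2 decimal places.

We need (1 + 0.02525)^(4t) = 3.125, so 4t = ln 3.125 / ln 1.02525 ≈ 45.6935.
t ≈ 45.6935/4 = 11.4234 years.

11.42 years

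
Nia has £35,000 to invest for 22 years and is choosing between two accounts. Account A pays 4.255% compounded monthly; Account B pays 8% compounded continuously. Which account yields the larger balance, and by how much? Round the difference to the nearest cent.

A: (1 + 0.04255/12)^264 ≈ 2.5457983275, so 35,000 × 2.5457983275 ≈ 89,102.9415.
B: e^(0.08·22) = e^1.76 ≈ 5.8124373944, so 35,000 × 5.8124373944 ≈ 203,435.3088.
Difference ≈ 114,332.3673 in favor of B.

Account B, by £114,332.37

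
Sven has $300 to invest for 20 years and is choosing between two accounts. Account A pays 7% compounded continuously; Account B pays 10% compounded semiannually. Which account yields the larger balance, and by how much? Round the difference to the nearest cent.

Account A growth factor: e^(0.07·20) = e^1.4 ≈ 4.055199967; balance ≈ 1,216.5600.
Account B growth factor: (1 + 0.05)^40 ≈ 7.039988712; balance ≈ 2,111.9966.
Account B is larger by 895.4366.

Account B, by $895.44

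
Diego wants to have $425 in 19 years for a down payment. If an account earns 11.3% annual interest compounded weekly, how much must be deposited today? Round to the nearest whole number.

$50

Periodic rate = 11.3%/52 = 0.00217308; 988 periods.
P = 425/(1 + 0.113/52)^988 ≈ 425/8.53922775 ≈ 49.7703.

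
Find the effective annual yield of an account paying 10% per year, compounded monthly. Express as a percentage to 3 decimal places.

EAR = (1 + 10%/12)^12 − 1 = (1 + 0.00833333)^12 − 1.
(1 + 0.00833333)^12 ≈ 1.104713, so EAR ≈ 10.47131%.

10.471%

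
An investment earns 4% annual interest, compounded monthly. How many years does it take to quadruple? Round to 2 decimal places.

(1 + 0.00333333)^(12t) = 4.
12t = ln 4 / ln(1 + 0.00333333) ≈ 1.3863/0.00332779 ≈ 416.5811.
t ≈ 34.7151.

34.72 years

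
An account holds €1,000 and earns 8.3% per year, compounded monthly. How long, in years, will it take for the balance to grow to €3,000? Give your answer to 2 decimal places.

13.28 years

(1 + 0.00691667)^(12t) = 3,000/1,000 = 3.
12t·ln(1 + 0.00691667) = ln(3); 12t = 1.0986/0.00689286 ≈ 159.3842.
t ≈ 13.2820 years.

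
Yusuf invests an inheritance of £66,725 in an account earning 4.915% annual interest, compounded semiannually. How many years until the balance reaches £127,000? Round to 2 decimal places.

We need (1 + 0.024575)^(2t) = 1.9033, so 2t = ln 1.9033 / ln 1.024575 ≈ 26.5100.
t ≈ 26.5100/2 = 13.2550 years.

13.26 years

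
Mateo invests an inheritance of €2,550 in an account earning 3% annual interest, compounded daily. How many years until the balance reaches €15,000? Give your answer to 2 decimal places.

59.07 years

We need (1 + 0.0000821918)^(365t) = 5.8824, so 365t = ln 5.8824 / ln 1.000082 ≈ 21559.6942.
t ≈ 21559.6942/365 = 59.0677 years.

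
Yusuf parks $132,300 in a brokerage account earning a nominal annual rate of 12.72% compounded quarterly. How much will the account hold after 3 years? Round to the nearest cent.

Growth factor = (1 + 0.0318)^12 ≈ 1.45594940221.
A ≈ 132,300 × 1.45594940221 ≈ 192,622.1059.

$192,622.11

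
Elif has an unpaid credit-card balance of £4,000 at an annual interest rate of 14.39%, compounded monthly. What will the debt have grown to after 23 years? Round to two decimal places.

Periodic rate = 14.39%/12 = 0.0119917; periods = 12·23 = 276.
A = 4,000·(1 + 0.1439/12)^276 ≈ 4,000·26.8432078423 ≈ 107,372.8314.

£107,372.83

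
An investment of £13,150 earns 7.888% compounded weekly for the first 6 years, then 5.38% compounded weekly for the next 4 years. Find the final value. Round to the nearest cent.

£26,165.24

After 6 years at 7.888%: 13,150 × 1.6046752472 ≈ 21,101.4795.
Then 4 years at 5.38%: 21,101.4795 × 1.2399719422 ≈ 26,165.2425.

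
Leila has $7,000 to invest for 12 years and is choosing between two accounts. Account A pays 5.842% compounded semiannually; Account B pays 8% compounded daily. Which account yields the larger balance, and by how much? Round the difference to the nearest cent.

A: (1 + 0.02921)^24 ≈ 1.9957031091, so 7,000 × 1.9957031091 ≈ 13,969.9218.
B: (1 + 0.08/365)^4380 ≈ 2.6114217632, so 7,000 × 2.6114217632 ≈ 18,279.9523.
Difference ≈ 4,310.0306 in favor of B.

Account B, by $4,310.03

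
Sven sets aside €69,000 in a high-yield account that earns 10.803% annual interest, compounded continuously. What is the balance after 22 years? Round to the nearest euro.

A = P·e^(rt) = 69,000·e^(0.10803·22) = 69,000·e^2.37666.
e^2.37666 ≈ 10.7688746889, so A ≈ 743,052.3535.

€743,052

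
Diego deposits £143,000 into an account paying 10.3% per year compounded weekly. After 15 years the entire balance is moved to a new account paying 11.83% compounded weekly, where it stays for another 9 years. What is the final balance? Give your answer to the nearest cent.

£1,938,766.53

Phase 1: 143,000·(1 + 0.103/52)^780 ≈ 669,356.2995.
Phase 2: 669,356.2995·(1 + 0.002275)^468 ≈ 1,938,766.5310.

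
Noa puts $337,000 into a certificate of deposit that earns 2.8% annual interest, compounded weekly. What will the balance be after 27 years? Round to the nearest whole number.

$717,576

Periodic rate = 2.8%/52 = 0.000538462; periods = 52·27 = 1404.
A = 337,000·(1 + 0.028/52)^1404 ≈ 337,000·2.12930691462 ≈ 717,576.4302.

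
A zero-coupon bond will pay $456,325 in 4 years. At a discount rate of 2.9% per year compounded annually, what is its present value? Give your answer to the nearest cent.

$407,017.20

Growth factor = (1 + 0.029)^4 ≈ 1.12114426328.
P = 456,325/1.12114426328 ≈ 407,017.2010.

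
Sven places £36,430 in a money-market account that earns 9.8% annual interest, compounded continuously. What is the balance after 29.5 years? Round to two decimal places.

A = P·e^(rt) = 36,430·e^(0.098·29.5) = 36,430·e^2.891.
e^2.891 ≈ 18.0113119108, so A ≈ 656,152.0929.

£656,152.09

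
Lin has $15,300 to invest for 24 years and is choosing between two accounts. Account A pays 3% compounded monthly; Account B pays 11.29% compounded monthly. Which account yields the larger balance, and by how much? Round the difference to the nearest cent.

Account B, by $195,558.13

Account A growth factor: (1 + 0.0025)^288 ≈ 2.0525881257; balance ≈ 31,404.5983.
Account B growth factor: (1 + 0.1129/12)^288 ≈ 14.8341651787; balance ≈ 226,962.7272.
Account B is larger by 195,558.1289.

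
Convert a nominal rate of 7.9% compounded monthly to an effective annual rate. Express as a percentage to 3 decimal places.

EAR = (1 + 7.9%/12)^12 − 1 = (1 + 0.00658333)^12 − 1.
(1 + 0.00658333)^12 ≈ 1.081924, so EAR ≈ 8.19242%.

8.192%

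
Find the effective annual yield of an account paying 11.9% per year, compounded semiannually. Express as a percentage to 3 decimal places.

12.254%

EAR = (1 + 11.9%/2)^2 − 1 = (1 + 0.0595)^2 − 1.
(1 + 0.0595)^2 ≈ 1.12254, so EAR ≈ 12.25403%.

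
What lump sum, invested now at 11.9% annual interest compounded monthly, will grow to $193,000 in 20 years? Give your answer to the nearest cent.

$18,072.90

Growth factor = (1 + 0.119/12)^240 ≈ 10.6789723565.
P = 193,000/10.6789723565 ≈ 18,072.9000.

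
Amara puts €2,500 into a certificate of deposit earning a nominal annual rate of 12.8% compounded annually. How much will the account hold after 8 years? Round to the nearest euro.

Growth factor = (1 + 0.128)^8 ≈ 2.62103486.
A ≈ 2,500 × 2.62103486 ≈ 6,552.5872.

€6,553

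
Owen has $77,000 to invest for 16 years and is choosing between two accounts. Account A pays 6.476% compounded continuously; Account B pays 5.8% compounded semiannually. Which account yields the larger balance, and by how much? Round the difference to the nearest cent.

Account A growth factor: e^(0.06476·16) = e^1.03616 ≈ 2.81837365359; balance ≈ 217,014.7713.
Account B growth factor: (1 + 0.029)^32 ≈ 2.49627250008; balance ≈ 192,212.9825.
Account A is larger by 24,801.7888.

Account A, by $24,801.79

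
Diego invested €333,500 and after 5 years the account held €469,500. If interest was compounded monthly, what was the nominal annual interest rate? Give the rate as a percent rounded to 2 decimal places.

6.86%

The 60-period growth factor is 469,500/333,500 = 1.4078.
r/12 = 1.4078^(1/60) − 1 ≈ 0.0057167, so r ≈ 12·0.0057167 = 6.86004%.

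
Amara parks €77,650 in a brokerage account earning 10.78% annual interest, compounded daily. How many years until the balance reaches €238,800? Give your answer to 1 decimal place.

10.4 years

(1 + 0.000295342)^(365t) = 238,800/77,650 = 3.0753.
365t·ln(1 + 0.000295342) = ln(3.0753); 365t = 1.1234/0.000295299 ≈ 3804.3318.
t ≈ 10.4228 years.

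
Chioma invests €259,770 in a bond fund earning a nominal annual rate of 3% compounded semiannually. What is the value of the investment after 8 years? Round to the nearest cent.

€329,644.38

Growth factor = (1 + 0.015)^16 ≈ 1.26898554765.
A ≈ 259,770 × 1.26898554765 ≈ 329,644.3757.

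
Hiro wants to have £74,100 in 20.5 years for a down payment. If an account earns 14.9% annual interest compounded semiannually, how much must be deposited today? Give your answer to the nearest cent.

£3,893.63

Periodic rate = 14.9%/2 = 0.0745; 41 periods.
P = 74,100/(1 + 0.0745)^41 ≈ 74,100/19.031070274 ≈ 3,893.6328.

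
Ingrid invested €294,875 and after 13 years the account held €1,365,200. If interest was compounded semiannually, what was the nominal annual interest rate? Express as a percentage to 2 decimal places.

(1 + r/2)^26 = 1,365,200/294,875 = 4.62976.
1 + r/2 = 4.62976^(1/26) ≈ 1.060714, so r/2 ≈ 0.0607142.
r ≈ 2·0.0607142 = 12.14285%.

12.14%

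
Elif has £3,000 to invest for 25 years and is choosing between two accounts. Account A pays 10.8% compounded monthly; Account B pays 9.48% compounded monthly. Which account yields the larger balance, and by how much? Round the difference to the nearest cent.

Account A, by £12,308.60

Account A growth factor: (1 + 0.009)^300 ≈ 14.701101331; balance ≈ 44,103.3040.
Account B growth factor: (1 + 0.0079)^300 ≈ 10.598235379; balance ≈ 31,794.7061.
Account A is larger by 12,308.5979.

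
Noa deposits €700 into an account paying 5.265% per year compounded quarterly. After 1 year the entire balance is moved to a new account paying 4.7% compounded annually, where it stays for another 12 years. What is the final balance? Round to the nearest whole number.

After 1 years at 5.265%: 700 × 1.05369866 ≈ 737.5891.
Then 12 years at 4.7%: 737.5891 × 1.735242517 ≈ 1,279.8959.

€1,280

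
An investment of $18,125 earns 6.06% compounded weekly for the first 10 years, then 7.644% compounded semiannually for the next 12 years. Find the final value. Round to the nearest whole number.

Phase 1: 18,125·(1 + 0.0606/52)^520 ≈ 33,212.9335.
Phase 2: 33,212.9335·(1 + 0.03822)^24 ≈ 81,705.7487.

$81,706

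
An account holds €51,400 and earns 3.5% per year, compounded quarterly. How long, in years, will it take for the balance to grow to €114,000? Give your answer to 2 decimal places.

(1 + 0.00875)^(4t) = 114,000/51,400 = 2.2179.
4t·ln(1 + 0.00875) = ln(2.2179); 4t = 0.79656/0.00871194 ≈ 91.4332.
t ≈ 22.8583 years.

22.86 years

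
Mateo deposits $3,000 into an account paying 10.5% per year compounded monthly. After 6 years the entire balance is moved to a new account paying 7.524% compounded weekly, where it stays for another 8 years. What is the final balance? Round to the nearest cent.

$10,250.81

Phase 1: 3,000·(1 + 0.00875)^72 ≈ 5,617.4173.
Phase 2: 5,617.4173·(1 + 0.07524/52)^416 ≈ 10,250.8124.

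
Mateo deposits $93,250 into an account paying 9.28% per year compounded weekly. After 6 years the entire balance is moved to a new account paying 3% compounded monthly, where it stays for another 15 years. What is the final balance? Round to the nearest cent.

$254,939.50

After 6 years at 9.28%: 93,250 × 1.74421352734 ≈ 162,647.9114.
Then 15 years at 3%: 162,647.9114 × 1.56743172467 ≈ 254,939.4963.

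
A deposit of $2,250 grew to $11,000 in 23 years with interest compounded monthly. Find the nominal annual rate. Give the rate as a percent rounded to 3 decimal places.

6.920%

The 276-period growth factor is 11,000/2,250 = 4.88889.
r/12 = 4.88889^(1/276) − 1 ≈ 0.00576644, so r ≈ 12·0.00576644 = 6.91972%.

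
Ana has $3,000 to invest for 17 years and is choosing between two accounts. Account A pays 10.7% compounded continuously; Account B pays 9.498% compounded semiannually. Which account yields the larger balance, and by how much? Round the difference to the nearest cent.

Account A, by $3,968.68

A: e^(0.107·17) = e^1.819 ≈ 6.1656896763, so 3,000 × 6.1656896763 ≈ 18,497.0690.
B: (1 + 0.04749)^34 ≈ 4.8427952828, so 3,000 × 4.8427952828 ≈ 14,528.3858.
Difference ≈ 3,968.6832 in favor of A.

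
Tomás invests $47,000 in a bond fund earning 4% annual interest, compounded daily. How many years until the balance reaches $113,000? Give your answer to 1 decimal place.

We need (1 + 0.000109589)^(365t) = 2.4043, so 365t = ln 2.4043 / ln 1.00011 ≈ 8005.2556.
t ≈ 8005.2556/365 = 21.9322 years.

21.9 years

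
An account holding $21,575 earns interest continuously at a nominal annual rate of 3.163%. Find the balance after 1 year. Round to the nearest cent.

$22,268.32

A = P·e^(rt) = 21,575·e^(0.03163·1) = 21,575·e^0.03163.
e^0.03163 ≈ 1.0321355445, so A ≈ 22,268.3244.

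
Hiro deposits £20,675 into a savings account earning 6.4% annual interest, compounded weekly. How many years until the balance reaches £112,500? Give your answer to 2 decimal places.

(1 + 0.00123077)^(52t) = 112,500/20,675 = 5.4414.
52t·ln(1 + 0.00123077) = ln(5.4414); 52t = 1.694/0.00123001 ≈ 1377.2446.
t ≈ 26.4855 years.

26.49 years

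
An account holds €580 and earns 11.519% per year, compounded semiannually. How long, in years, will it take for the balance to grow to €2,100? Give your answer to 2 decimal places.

11.49 years

We need (1 + 0.057595)^(2t) = 3.6207, so 2t = ln 3.6207 / ln 1.057595 ≈ 22.9772.
t ≈ 22.9772/2 = 11.4886 years.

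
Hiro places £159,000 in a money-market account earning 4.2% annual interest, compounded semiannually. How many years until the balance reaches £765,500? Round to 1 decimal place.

(1 + 0.021)^(2t) = 765,500/159,000 = 4.8145.
2t·ln(1 + 0.021) = ln(4.8145); 2t = 1.5716/0.0207825 ≈ 75.6224.
t ≈ 37.8112 years.

37.8 years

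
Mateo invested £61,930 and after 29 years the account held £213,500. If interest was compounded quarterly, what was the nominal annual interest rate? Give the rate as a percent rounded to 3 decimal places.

The 116-period growth factor is 213,500/61,930 = 3.44744.
r/4 = 3.44744^(1/116) − 1 ≈ 0.0107264, so r ≈ 4·0.0107264 = 4.29054%.

4.291%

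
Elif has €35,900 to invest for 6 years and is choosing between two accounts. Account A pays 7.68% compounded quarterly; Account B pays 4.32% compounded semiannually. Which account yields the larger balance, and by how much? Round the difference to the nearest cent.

Account A, by €10,271.37

Account A growth factor: (1 + 0.0192)^24 ≈ 1.5784323012; balance ≈ 56,665.7196.
Account B growth factor: (1 + 0.0216)^12 ≈ 1.2923216233; balance ≈ 46,394.3463.
Account A is larger by 10,271.3733.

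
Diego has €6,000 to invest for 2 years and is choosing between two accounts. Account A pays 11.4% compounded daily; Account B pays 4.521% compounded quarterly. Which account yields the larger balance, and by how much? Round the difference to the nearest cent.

Account A growth factor: (1 + 0.114/365)^730 ≈ 1.256040612; balance ≈ 7,536.2437.
Account B growth factor: (1 + 0.0113025)^8 ≈ 1.094078911; balance ≈ 6,564.4735.
Account A is larger by 971.7702.

Account A, by €971.77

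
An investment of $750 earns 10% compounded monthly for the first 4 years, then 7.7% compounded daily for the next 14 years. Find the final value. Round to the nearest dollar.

$3,282

Phase 1: 750·(1 + 0.1/12)^48 ≈ 1,117.0156.
Phase 2: 1,117.0156·(1 + 0.077/365)^5110 ≈ 3,282.3078.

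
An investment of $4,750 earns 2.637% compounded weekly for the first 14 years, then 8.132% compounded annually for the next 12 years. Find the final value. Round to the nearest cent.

$17,556.45

After 14 years at 2.637%: 4,750 × 1.4464126019 ≈ 6,870.4599.
Then 12 years at 8.132%: 6,870.4599 × 2.5553525657 ≈ 17,556.4472.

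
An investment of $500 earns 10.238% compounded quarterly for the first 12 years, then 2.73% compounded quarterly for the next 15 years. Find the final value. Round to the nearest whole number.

$2,530

After 12 years at 10.238%: 500 × 3.363899057 ≈ 1,681.9495.
Then 15 years at 2.73%: 1,681.9495 × 1.503970945 ≈ 2,529.6032.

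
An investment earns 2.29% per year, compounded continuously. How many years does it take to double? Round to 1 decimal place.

30.3 years

e^(0.0229t) = 2, so 0.0229t = ln 2 ≈ 0.69315.
t ≈ 0.69315/0.0229 ≈ 30.2684.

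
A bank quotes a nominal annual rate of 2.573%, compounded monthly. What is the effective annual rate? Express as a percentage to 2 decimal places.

2.60%

EAR = (1 + 2.573%/12)^12 − 1 = (1 + 0.00214417)^12 − 1.
(1 + 0.00214417)^12 ≈ 1.026036, so EAR ≈ 2.60356%.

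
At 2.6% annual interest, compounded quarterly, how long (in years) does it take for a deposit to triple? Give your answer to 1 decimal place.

42.4 years

(1 + 0.0065)^(4t) = 3.
4t = ln 3 / ln(1 + 0.0065) ≈ 1.0986/0.00647897 ≈ 169.5660.
t ≈ 42.3915.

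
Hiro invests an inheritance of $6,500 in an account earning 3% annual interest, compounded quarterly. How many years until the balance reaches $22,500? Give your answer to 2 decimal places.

We need (1 + 0.0075)^(4t) = 3.4615, so 4t = ln 3.4615 / ln 1.0075 ≈ 166.1818.
t ≈ 166.1818/4 = 41.5455 years.

41.55 years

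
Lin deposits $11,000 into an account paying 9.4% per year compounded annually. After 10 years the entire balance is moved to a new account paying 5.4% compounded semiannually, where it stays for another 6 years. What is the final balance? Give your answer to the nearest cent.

After 10 years at 9.4%: 11,000 × 2.4556881808 ≈ 27,012.5700.
Then 6 years at 5.4%: 27,012.5700 × 1.376719054 ≈ 37,188.7198.

$37,188.72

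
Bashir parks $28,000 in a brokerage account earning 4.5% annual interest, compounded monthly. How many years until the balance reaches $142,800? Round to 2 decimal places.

36.27 years

(1 + 0.00375)^(12t) = 142,800/28,000 = 5.1.
12t·ln(1 + 0.00375) = ln(5.1); 12t = 1.6292/0.00374299 ≈ 435.2783.
t ≈ 36.2732 years.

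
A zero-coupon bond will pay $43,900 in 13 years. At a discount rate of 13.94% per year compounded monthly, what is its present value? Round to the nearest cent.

$7,243.90

Growth factor = (1 + 0.1394/12)^156 ≈ 6.0602736244.
P = 43,900/6.0602736244 ≈ 7,243.8973.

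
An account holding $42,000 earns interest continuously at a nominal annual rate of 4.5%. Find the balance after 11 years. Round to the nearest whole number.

$68,901

A = P·e^(rt) = 42,000·e^(0.045·11) = 42,000·e^0.495.
e^0.495 ≈ 1.6404982391, so A ≈ 68,900.9260.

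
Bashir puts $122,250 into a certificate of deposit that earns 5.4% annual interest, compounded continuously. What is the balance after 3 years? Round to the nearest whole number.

A = P·e^(rt) = 122,250·e^(0.054·3) = 122,250·e^0.162.
e^0.162 ≈ 1.17586024132, so A ≈ 143,748.9145.

$143,749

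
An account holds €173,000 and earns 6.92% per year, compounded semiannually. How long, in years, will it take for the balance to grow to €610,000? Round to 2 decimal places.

18.52 years

(1 + 0.0346)^(2t) = 610,000/173,000 = 3.526.
2t·ln(1 + 0.0346) = ln(3.526); 2t = 1.2602/0.0340149 ≈ 37.0475.
t ≈ 18.5238 years.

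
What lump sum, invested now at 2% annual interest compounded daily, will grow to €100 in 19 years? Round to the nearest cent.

Periodic rate = 2%/365 = 0.0000547945; 6935 periods.
P = 100/(1 + 0.02/365)^6935 ≈ 100/1.4622694 ≈ 68.3869.

€68.39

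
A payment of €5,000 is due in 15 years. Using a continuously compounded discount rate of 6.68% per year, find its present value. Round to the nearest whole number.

€1,836

P = A·e^(−rt) = 5,000·e^(−1.002).
e^(−1.002) ≈ 0.3671444176, so P ≈ 1,835.7221.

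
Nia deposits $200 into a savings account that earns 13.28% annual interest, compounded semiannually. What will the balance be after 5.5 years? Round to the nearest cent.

$405.65

Growth factor = (1 + 0.0664)^11 ≈ 2.02825007.
A ≈ 200 × 2.02825007 ≈ 405.6500.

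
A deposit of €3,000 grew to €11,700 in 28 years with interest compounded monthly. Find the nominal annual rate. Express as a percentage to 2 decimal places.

4.87%

(1 + r/12)^336 = 11,700/3,000 = 3.9.
1 + r/12 = 3.9^(1/336) ≈ 1.004059, so r/12 ≈ 0.00405874.
r ≈ 12·0.00405874 = 4.87049%.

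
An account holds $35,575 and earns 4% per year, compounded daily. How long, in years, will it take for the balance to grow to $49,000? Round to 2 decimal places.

(1 + 0.000109589)^(365t) = 49,000/35,575 = 1.3774.
365t·ln(1 + 0.000109589) = ln(1.3774); 365t = 0.32018/0.000109583 ≈ 2921.7766.
t ≈ 8.0049 years.

8.00 years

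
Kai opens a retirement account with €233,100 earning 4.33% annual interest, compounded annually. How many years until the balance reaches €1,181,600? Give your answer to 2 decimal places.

38.29 years

(1 + 0.0433)^t = 1,181,600/233,100 = 5.0691.
t·ln(1 + 0.0433) = ln(5.0691); t = 1.6232/0.0423888 ≈ 38.2922.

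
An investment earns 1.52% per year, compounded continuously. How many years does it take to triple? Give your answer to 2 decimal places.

e^(0.0152t) = 3, so 0.0152t = ln 3 ≈ 1.0986.
t ≈ 1.0986/0.0152 ≈ 72.2771.

72.28 years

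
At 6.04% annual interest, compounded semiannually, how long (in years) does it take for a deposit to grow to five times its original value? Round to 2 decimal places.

(1 + 0.0302)^(2t) = 5.
2t = ln 5 / ln(1 + 0.0302) ≈ 1.6094/0.029753 ≈ 54.0934.
t ≈ 27.0467.

27.05 years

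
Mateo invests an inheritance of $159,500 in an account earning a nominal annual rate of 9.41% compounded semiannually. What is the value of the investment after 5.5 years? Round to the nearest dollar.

Growth factor = (1 + 0.04705)^11 ≈ 1.65821802795.
A ≈ 159,500 × 1.65821802795 ≈ 264,485.7755.

$264,486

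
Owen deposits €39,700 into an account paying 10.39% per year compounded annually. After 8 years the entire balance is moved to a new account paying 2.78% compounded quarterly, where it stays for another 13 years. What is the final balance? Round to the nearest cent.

After 8 years at 10.39%: 39,700 × 2.20514862959 ≈ 87,544.4006.
Then 13 years at 2.78%: 87,544.4006 × 1.43354432069 ≈ 125,498.7783.

€125,498.78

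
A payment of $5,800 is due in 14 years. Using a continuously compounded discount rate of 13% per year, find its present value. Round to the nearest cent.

P = A·e^(−rt) = 5,800·e^(−1.82).
e^(−1.82) ≈ 0.1620257509, so P ≈ 939.7494.

$939.75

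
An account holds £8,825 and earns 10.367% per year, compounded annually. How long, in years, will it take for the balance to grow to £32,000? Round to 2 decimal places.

13.06 years

We need (1 + 0.10367)^t = 3.6261, so t = ln 3.6261 / ln 1.10367 ≈ 13.0589.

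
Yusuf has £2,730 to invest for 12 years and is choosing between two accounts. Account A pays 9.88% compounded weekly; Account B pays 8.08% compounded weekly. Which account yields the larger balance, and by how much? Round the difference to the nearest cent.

Account A growth factor: (1 + 0.0019)^624 ≈ 3.268970504; balance ≈ 8,924.2895.
Account B growth factor: (1 + 0.0808/52)^624 ≈ 2.634905913; balance ≈ 7,193.2931.
Account A is larger by 1,730.9963.

Account A, by £1,731.00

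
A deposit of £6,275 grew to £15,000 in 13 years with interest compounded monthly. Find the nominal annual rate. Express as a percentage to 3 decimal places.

6.722%

(1 + r/12)^156 = 15,000/6,275 = 2.39044.
1 + r/12 = 2.39044^(1/156) ≈ 1.005602, so r/12 ≈ 0.00560202.
r ≈ 12·0.00560202 = 6.72243%.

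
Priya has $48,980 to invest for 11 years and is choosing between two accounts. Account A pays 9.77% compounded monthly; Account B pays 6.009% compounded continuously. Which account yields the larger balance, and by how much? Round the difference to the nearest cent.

Account A, by $47,985.09

A: (1 + 0.0977/12)^132 ≈ 2.91639620438, so 48,980 × 2.91639620438 ≈ 142,845.0861.
B: e^(0.06009·11) = e^0.66099 ≈ 1.9367087273, so 48,980 × 1.9367087273 ≈ 94,859.9935.
Difference ≈ 47,985.0926 in favor of A.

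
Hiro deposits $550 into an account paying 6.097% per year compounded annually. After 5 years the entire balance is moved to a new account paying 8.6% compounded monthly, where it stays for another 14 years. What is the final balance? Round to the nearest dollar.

After 5 years at 6.097%: 550 × 1.344359807 ≈ 739.3979.
Then 14 years at 8.6%: 739.3979 × 3.319141514 ≈ 2,454.1662.

$2,454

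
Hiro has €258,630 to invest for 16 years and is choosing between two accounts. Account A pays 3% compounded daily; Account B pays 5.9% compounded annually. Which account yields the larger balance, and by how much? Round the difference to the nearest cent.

Account B, by €229,206.79

A: (1 + 0.03/365)^5840 ≈ 1.61604252553, so 258,630 × 1.61604252553 ≈ 417,957.0784.
B: (1 + 0.059)^16 ≈ 2.50227687128, so 258,630 × 2.50227687128 ≈ 647,163.8672.
Difference ≈ 229,206.7888 in favor of B.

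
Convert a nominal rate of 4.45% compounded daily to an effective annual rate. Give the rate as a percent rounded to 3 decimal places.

4.550%

One year is 365 periods at 0.000121918 each: (1 + 0.000121918)^365 ≈ 1.045502.
EAR = 1.045502 − 1 ≈ 4.55021%.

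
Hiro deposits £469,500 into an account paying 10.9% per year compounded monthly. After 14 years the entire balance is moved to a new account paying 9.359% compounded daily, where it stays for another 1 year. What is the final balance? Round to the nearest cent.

Phase 1: 469,500·(1 + 0.109/12)^168 ≈ 2,144,752.4140.
Phase 2: 2,144,752.4140·(1 + 0.09359/365)^365 ≈ 2,355,144.5940.

£2,355,144.59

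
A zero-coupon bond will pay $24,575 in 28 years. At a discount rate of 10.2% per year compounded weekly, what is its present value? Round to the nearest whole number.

$1,417

Growth factor = (1 + 0.102/52)^1456 ≈ 17.343236107.
P = 24,575/17.343236107 ≈ 1,416.9789.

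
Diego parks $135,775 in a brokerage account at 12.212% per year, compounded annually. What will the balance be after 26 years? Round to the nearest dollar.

$2,715,449

Growth factor = (1 + 0.12212)^26 ≈ 19.99962622409.
A ≈ 135,775 × 19.99962622409 ≈ 2,715,449.2506.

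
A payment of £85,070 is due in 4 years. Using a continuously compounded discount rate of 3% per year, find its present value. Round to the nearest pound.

£75,450

P = A·e^(−rt) = 85,070·e^(−0.12).
e^(−0.12) ≈ 0.88692043672, so P ≈ 75,450.3216.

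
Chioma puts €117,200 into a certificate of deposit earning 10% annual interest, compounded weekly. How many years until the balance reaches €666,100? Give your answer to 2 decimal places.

17.39 years

We need (1 + 0.00192308)^(52t) = 5.6834, so 52t = ln 5.6834 / ln 1.001923 ≈ 904.3986.
t ≈ 904.3986/52 = 17.3923 years.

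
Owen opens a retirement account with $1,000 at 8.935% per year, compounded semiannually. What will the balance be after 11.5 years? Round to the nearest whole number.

$2,733

Periodic rate = 8.935%/2 = 0.044675; periods = 2·11.5 = 23.
A = 1,000·(1 + 0.044675)^23 ≈ 1,000·2.732547002 ≈ 2,732.5470.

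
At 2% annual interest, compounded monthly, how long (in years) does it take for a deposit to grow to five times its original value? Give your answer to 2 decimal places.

(1 + 0.00166667)^(12t) = 5.
12t = ln 5 / ln(1 + 0.00166667) ≈ 1.6094/0.00166528 ≈ 966.4672.
t ≈ 80.5389.

80.54 years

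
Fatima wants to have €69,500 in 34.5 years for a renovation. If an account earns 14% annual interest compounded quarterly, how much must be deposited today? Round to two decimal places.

€602.86

Growth factor = (1 + 0.035)^138 ≈ 115.28379684.
P = 69,500/115.28379684 ≈ 602.8601.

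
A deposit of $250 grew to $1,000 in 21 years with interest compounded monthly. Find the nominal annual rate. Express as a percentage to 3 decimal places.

(1 + r/12)^252 = 1,000/250 = 4.
1 + r/12 = 4^(1/252) ≈ 1.005516, so r/12 ≈ 0.00551633.
r ≈ 12·0.00551633 = 6.61959%.

6.620%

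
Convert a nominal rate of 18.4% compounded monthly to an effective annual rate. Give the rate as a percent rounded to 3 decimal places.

20.034%

One year is 12 periods at 0.0153333 each: (1 + 0.0153333)^12 ≈ 1.200338.
EAR = 1.200338 − 1 ≈ 20.03385%.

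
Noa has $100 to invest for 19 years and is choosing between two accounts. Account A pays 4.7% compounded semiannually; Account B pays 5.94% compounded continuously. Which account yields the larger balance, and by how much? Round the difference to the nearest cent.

Account B, by $67.40

A: (1 + 0.0235)^38 ≈ 2.41734249, so 100 × 2.41734249 ≈ 241.7342.
B: e^(0.0594·19) = e^1.1286 ≈ 3.09132561, so 100 × 3.09132561 ≈ 309.1326.
Difference ≈ 67.3983 in favor of B.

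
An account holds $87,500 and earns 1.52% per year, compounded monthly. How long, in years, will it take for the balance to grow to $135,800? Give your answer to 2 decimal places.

We need (1 + 0.00126667)^(12t) = 1.552, so 12t = ln 1.552 / ln 1.001267 ≈ 347.2285.
t ≈ 347.2285/12 = 28.9357 years.

28.94 years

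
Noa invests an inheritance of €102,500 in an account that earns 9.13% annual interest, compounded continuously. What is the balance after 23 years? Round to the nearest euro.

A = P·e^(rt) = 102,500·e^(0.0913·23) = 102,500·e^2.0999.
e^2.0999 ≈ 8.16535333641, so A ≈ 836,948.7170.

€836,949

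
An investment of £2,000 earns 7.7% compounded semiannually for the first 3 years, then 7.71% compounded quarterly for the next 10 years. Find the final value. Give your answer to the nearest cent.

£5,384.23

Phase 1: 2,000·(1 + 0.0385)^6 ≈ 2,508.8171.
Phase 2: 2,508.8171·(1 + 0.019275)^40 ≈ 5,384.2336.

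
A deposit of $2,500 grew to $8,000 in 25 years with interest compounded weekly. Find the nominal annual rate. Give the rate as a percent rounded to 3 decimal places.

4.655%

(1 + r/52)^1300 = 8,000/2,500 = 3.2.
1 + r/52 = 3.2^(1/1300) ≈ 1.000895, so r/52 ≈ 0.000895132.
r ≈ 52·0.000895132 = 4.65469%.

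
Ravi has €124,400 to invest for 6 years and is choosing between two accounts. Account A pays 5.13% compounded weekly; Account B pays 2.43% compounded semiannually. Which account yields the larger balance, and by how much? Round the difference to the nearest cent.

A: (1 + 0.0513/52)^312 ≈ 1.3602224758, so 124,400 × 1.3602224758 ≈ 169,211.6760.
B: (1 + 0.01215)^12 ≈ 1.15594867989, so 124,400 × 1.15594867989 ≈ 143,800.0158.
Difference ≈ 25,411.6602 in favor of A.

Account A, by €25,411.66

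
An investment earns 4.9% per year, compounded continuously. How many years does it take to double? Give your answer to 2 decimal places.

e^(0.049t) = 2, so 0.049t = ln 2 ≈ 0.69315.
t ≈ 0.69315/0.049 ≈ 14.1459.

14.15 years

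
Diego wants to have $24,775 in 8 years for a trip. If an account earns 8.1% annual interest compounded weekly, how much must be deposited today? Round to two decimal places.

$12,966.11

Periodic rate = 8.1%/52 = 0.00155769; 416 periods.
P = 24,775/(1 + 0.081/52)^416 ≈ 24,775/1.9107499924 ≈ 12,966.1128.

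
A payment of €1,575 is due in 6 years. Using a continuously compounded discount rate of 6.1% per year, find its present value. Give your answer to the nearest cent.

€1,092.27

P = A·e^(−rt) = 1,575·e^(−0.366).
e^(−0.366) ≈ 0.6935028012, so P ≈ 1,092.2669.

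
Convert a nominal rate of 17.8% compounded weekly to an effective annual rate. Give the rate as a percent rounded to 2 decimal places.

19.45%

EAR = (1 + 17.8%/52)^52 − 1 = (1 + 0.00342308)^52 − 1.
(1 + 0.00342308)^52 ≈ 1.194462, so EAR ≈ 19.44622%.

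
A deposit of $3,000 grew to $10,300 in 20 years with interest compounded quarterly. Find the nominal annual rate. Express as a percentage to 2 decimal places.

6.22%

(1 + r/4)^80 = 10,300/3,000 = 3.43333.
1 + r/4 = 3.43333^(1/80) ≈ 1.015539, so r/4 ≈ 0.0155386.
r ≈ 4·0.0155386 = 6.21545%.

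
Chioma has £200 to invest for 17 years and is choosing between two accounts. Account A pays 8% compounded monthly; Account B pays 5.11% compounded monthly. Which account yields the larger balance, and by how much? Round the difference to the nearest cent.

A: (1 + 0.08/12)^204 ≈ 3.87864829, so 200 × 3.87864829 ≈ 775.7297.
B: (1 + 0.0511/12)^204 ≈ 2.3794173, so 200 × 2.3794173 ≈ 475.8835.
Difference ≈ 299.8462 in favor of A.

Account A, by £299.85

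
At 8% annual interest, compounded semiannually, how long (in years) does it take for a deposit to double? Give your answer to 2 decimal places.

8.84 years

(1 + 0.04)^(2t) = 2.
2t = ln 2 / ln(1 + 0.04) ≈ 0.69315/0.0392207 ≈ 17.6730.
t ≈ 8.8365.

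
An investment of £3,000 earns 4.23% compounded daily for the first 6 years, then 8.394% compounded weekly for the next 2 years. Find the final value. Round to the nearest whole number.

Phase 1: 3,000·(1 + 0.0423/365)^2190 ≈ 3,866.6851.
Phase 2: 3,866.6851·(1 + 0.08394/52)^104 ≈ 4,572.8756.

£4,573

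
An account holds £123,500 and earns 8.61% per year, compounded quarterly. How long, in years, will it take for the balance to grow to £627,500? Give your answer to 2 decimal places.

We need (1 + 0.021525)^(4t) = 5.081, so 4t = ln 5.081 / ln 1.021525 ≈ 76.3268.
t ≈ 76.3268/4 = 19.0817 years.

19.08 years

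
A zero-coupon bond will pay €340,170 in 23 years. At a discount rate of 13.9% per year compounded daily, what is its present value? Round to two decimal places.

€13,916.21

Periodic rate = 13.9%/365 = 0.000380822; 8395 periods.
P = 340,170/(1 + 0.139/365)^8395 ≈ 340,170/24.4441619087 ≈ 13,916.2063.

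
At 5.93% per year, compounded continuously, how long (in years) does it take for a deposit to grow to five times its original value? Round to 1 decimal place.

e^(0.0593t) = 5, so 0.0593t = ln 5 ≈ 1.6094.
t ≈ 1.6094/0.0593 ≈ 27.1406.

27.1 years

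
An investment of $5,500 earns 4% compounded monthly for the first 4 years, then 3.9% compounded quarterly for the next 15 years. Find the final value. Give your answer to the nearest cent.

Phase 1: 5,500·(1 + 0.04/12)^48 ≈ 6,452.5927.
Phase 2: 6,452.5927·(1 + 0.00975)^60 ≈ 11,549.5739.

$11,549.57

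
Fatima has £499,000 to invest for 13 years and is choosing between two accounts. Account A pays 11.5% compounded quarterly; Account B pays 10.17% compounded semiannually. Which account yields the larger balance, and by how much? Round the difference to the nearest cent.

Account A growth factor: (1 + 0.02875)^52 ≈ 4.366285276546; balance ≈ 2,178,776.3530.
Account B growth factor: (1 + 0.05085)^26 ≈ 3.631273353208; balance ≈ 1,812,005.4033.
Account A is larger by 366,770.9497.

Account A, by £366,770.95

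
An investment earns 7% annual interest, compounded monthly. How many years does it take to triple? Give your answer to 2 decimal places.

15.74 years

(1 + 0.00583333)^(12t) = 3.
12t = ln 3 / ln(1 + 0.00583333) ≈ 1.0986/0.00581639 ≈ 188.8823.
t ≈ 15.7402.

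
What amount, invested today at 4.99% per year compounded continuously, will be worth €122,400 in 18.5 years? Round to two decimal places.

€48,625.32

P = A·e^(−rt) = 122,400·e^(−0.92315).
e^(−0.92315) ≈ 0.397265681183, so P ≈ 48,625.3194.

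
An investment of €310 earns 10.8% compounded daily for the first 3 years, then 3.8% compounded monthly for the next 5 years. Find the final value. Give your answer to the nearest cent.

Phase 1: 310·(1 + 0.108/365)^1095 ≈ 428.6001.
Phase 2: 428.6001·(1 + 0.038/12)^60 ≈ 518.1290.

€518.13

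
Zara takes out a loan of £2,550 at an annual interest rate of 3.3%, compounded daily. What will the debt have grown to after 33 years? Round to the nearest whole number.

£7,576

Growth factor = (1 + 0.033/365)^12045 ≈ 2.971155024.
A ≈ 2,550 × 2.971155024 ≈ 7,576.4453.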